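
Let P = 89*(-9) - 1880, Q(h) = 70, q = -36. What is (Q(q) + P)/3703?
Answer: -373/529 ≈ -0.70510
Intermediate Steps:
P = -2681 (P = -801 - 1880 = -2681)
(Q(q) + P)/3703 = (70 - 2681)/3703 = -2611*1/3703 = -373/529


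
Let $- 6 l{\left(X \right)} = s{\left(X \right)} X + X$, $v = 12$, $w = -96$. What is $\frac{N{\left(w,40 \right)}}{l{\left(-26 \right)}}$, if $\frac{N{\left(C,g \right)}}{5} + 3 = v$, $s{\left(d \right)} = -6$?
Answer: $- \frac{27}{13} \approx -2.0769$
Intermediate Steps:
$N{\left(C,g \right)} = 45$ ($N{\left(C,g \right)} = -15 + 5 \cdot 12 = -15 + 60 = 45$)
$l{\left(X \right)} = \frac{5 X}{6}$ ($l{\left(X \right)} = - \frac{- 6 X + X}{6} = - \frac{\left(-5\right) X}{6} = \frac{5 X}{6}$)
$\frac{N{\left(w,40 \right)}}{l{\left(-26 \right)}} = \frac{45}{\frac{5}{6} \left(-26\right)} = \frac{45}{- \frac{65}{3}} = 45 \left(- \frac{3}{65}\right) = - \frac{27}{13}$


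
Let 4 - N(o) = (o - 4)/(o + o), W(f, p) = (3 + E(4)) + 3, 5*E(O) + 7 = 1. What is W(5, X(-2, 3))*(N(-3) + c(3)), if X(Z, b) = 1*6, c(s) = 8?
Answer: 52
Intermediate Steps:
E(O) = -6/5 (E(O) = -7/5 + (⅕)*1 = -7/5 + ⅕ = -6/5)
X(Z, b) = 6
W(f, p) = 24/5 (W(f, p) = (3 - 6/5) + 3 = 9/5 + 3 = 24/5)
N(o) = 4 - (-4 + o)/(2*o) (N(o) = 4 - (o - 4)/(o + o) = 4 - (-4 + o)/(2*o))
W(5, X(-2, 3))*(N(-3) + c(3)) = 24*((7/2 + 2/(-3)) + 8)/5 = 24*((7/2 + 2*(-⅓)) + 8)/5 = 24*((7/2 - ⅔) + 8)/5 = 24*(17/6 + 8)/5 = (24/5)*(65/6) = 52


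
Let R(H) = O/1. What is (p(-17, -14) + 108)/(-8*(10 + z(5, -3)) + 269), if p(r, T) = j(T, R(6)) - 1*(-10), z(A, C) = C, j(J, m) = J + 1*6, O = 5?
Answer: 110/213 ≈ 0.51643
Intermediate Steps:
R(H) = 5 (R(H) = 5/1 = 5*1 = 5)
j(J, m) = 6 + J (j(J, m) = J + 6 = 6 + J)
p(r, T) = 16 + T (p(r, T) = (6 + T) - 1*(-10) = (6 + T) + 10 = 16 + T)
(p(-17, -14) + 108)/(-8*(10 + z(5, -3)) + 269) = ((16 - 14) + 108)/(-8*(10 - 3) + 269) = (2 + 108)/(-8*7 + 269) = 110/(-56 + 269) = 110/213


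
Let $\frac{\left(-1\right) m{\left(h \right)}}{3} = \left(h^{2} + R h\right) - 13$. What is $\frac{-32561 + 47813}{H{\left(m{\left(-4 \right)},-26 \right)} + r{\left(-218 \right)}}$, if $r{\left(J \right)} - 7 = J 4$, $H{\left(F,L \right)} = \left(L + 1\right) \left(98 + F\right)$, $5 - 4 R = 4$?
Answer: $- \frac{5084}{1055} \approx -4.819$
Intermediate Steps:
$R = \frac{1}{4}$ ($R = \frac{5}{4} - 1 = \frac{1}{4} \approx 0.25$)
$m{\left(h \right)} = 39 - 3 h^{2} - \frac{3 h}{4}$ ($m{\left(h \right)} = - 3 \left(\left(h^{2} + \frac{h}{4}\right) - 13\right) = - 3 \left(-13 + h^{2} + \frac{h}{4}\right) = 39 - 3 h^{2} - \frac{3 h}{4}$)
$H{\left(F,L \right)} = \left(1 + L\right) \left(98 + F\right)$
$r{\left(J \right)} = 7 + 4 J$ ($r{\left(J \right)} = 7 + J 4 = 7 + 4 J$)
$\frac{-32561 + 47813}{H{\left(m{\left(-4 \right)},-26 \right)} + r{\left(-218 \right)}} = \frac{-32561 + 47813}{\left(98 - \left(-42 + 48\right) + 98 \left(-26\right) + \left(39 - 3 \left(-4\right)^{2} - -3\right) \left(-26\right)\right) + \left(7 + 4 \left(-218\right)\right)} = \frac{15252}{\left(98 + \left(39 - 48 + 3\right) - 2548 + \left(39 - 48 + 3\right) \left(-26\right)\right) + \left(7 - 872\right)} = \frac{15252}{\left(98 + \left(39 - 48 + 3\right) - 2548 + \left(39 - 48 + 3\right) \left(-26\right)\right) - 865} = \frac{15252}{\left(98 - 6 - 2548 - -156\right) - 865} = \frac{15252}{\left(98 - 6 - 2548 + 156\right) - 865} = \frac{15252}{-2300 - 865} = \frac{15252}{-3165} = 15252 \left(- \frac{1}{3165}\right) = - \frac{5084}{1055}$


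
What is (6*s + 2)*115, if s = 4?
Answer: 2990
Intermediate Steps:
(6*s + 2)*115 = (6*4 + 2)*115 = (24 + 2)*115 = 26*115 = 2990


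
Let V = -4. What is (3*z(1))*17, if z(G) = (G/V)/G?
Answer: -51/4 ≈ -12.750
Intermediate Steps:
z(G) = -¼ (z(G) = (G/(-4))/G = (G*(-¼))/G = (-G/4)/G = -¼)
(3*z(1))*17 = (3*(-¼))*17 = -¾*17 = -51/4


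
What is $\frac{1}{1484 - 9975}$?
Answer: $- \frac{1}{8491} \approx -0.00011777$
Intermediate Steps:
$\frac{1}{1484 - 9975} = \frac{1}{-8491} = - \frac{1}{8491}$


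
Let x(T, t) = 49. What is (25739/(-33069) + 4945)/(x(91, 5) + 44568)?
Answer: 163500466/1475439573 ≈ 0.11081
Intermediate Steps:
(25739/(-33069) + 4945)/(x(91, 5) + 44568) = (25739/(-33069) + 4945)/(49 + 44568) = (25739*(-1/33069) + 4945)/44617 = (-25739/33069 + 4945)*(1/44617) = (163500466/33069)*(1/44617) = 163500466/1475439573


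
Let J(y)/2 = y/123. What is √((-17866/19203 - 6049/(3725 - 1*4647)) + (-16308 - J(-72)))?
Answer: I*√8589883347649016150910/725911806 ≈ 127.68*I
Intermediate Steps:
J(y) = 2*y/123 (J(y) = 2*(y/123) = 2*y/123)
√((-17866/19203 - 6049/(3725 - 1*4647)) + (-16308 - J(-72))) = √((-17866/19203 - 6049/(3725 - 1*4647)) + (-16308 - 2*(-72)/123)) = √((-17866*1/19203 - 6049/(3725 - 4647)) + (-16308 - 1*(-48/41))) = √((-17866/19203 - 6049/(-922)) + (-16308 + 48/41)) = √((-17866/19203 - 6049*(-1/922)) - 668580/41) = √((-17866/19203 + 6049/922) - 668580/41) = √(99686495/17705166 - 668580/41) = √(-11833232737985/725911806) = I*√8589883347649016150910/725911806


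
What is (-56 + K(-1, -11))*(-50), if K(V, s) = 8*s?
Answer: 7200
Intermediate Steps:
(-56 + K(-1, -11))*(-50) = (-56 + 8*(-11))*(-50) = (-56 - 88)*(-50) = -144*(-50) = 7200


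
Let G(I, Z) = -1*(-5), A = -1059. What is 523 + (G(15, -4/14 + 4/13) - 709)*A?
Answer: 746059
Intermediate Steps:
G(I, Z) = 5
523 + (G(15, -4/14 + 4/13) - 709)*A = 523 + (5 - 709)*(-1059) = 523 - 704*(-1059) = 523 + 745536 = 746059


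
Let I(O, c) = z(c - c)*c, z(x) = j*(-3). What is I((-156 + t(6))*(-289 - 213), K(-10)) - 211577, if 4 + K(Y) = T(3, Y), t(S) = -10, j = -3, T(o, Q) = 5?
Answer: -211568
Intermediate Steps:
z(x) = 9 (z(x) = -3*(-3) = 9)
K(Y) = 1 (K(Y) = -4 + 5 = 1)
I(O, c) = 9*c
I((-156 + t(6))*(-289 - 213), K(-10)) - 211577 = 9*1 - 211577 = 9 - 211577 = -211568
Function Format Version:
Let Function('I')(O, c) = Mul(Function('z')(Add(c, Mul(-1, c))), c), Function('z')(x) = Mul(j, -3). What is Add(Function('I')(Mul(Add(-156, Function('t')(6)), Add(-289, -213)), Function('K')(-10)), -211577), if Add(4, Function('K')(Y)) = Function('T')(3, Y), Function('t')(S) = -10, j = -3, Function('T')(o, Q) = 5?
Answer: -211568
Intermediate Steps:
Function('z')(x) = 9 (Function('z')(x) = Mul(-3, -3) = 9)
Function('K')(Y) = 1 (Function('K')(Y) = Add(-4, 5) = 1)
Function('I')(O, c) = Mul(9, c)
Add(Function('I')(Mul(Add(-156, Function('t')(6)), Add(-289, -213)), Function('K')(-10)), -211577) = Add(Mul(9, 1), -211577) = Add(9, -211577) = -211568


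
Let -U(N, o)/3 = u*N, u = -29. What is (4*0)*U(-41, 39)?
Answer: 0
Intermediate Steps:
U(N, o) = 87*N (U(N, o) = -(-87)*N = 87*N)
(4*0)*U(-41, 39) = (4*0)*(87*(-41)) = 0*(-3567) = 0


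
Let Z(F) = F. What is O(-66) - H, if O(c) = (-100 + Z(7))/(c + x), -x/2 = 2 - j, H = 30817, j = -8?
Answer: -2650169/86 ≈ -30816.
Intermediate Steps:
x = -20 (x = -2*(2 - 1*(-8)) = -2*(2 + 8) = -2*10 = -20)
O(c) = -93/(-20 + c) (O(c) = (-100 + 7)/(c - 20) = -93/(-20 + c))
O(-66) - H = -93/(-20 - 66) - 1*30817 = -93/(-86) - 30817 = -93*(-1/86) - 30817 = 93/86 - 30817 = -2650169/86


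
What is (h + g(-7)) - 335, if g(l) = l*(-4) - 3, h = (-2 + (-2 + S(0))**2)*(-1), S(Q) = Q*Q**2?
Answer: -312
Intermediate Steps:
S(Q) = Q**3
h = -2 (h = (-2 + (-2 + 0**3)**2)*(-1) = (-2 + (-2 + 0)**2)*(-1) = (-2 + (-2)**2)*(-1) = (-2 + 4)*(-1) = 2*(-1) = -2)
g(l) = -3 - 4*l (g(l) = -4*l - 3 = -3 - 4*l)
(h + g(-7)) - 335 = (-2 + (-3 - 4*(-7))) - 335 = (-2 + (-3 + 28)) - 335 = (-2 + 25) - 335 = 23 - 335 = -312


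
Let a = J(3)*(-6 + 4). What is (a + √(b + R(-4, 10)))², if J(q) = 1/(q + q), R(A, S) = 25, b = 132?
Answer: 1414/9 - 2*√157/3 ≈ 148.76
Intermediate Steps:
J(q) = 1/(2*q)
a = -⅓ (a = ((½)/3)*(-6 + 4) = ((½)*(⅓))*(-2) = (⅙)*(-2) = -⅓ ≈ -0.33333)
(a + √(b + R(-4, 10)))² = (-⅓ + √(132 + 25))² = (-⅓ + √157)²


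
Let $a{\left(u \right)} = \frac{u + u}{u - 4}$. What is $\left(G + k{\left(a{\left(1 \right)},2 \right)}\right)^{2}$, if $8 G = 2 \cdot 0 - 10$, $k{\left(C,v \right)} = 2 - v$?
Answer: $\frac{25}{16} \approx 1.5625$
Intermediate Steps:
$a{\left(u \right)} = \frac{2 u}{-4 + u}$
$G = - \frac{5}{4}$ ($G = \frac{2 \cdot 0 - 10}{8} = \frac{0 - 10}{8} = \frac{1}{8} \left(-10\right) = - \frac{5}{4} \approx -1.25$)
$\left(G + k{\left(a{\left(1 \right)},2 \right)}\right)^{2} = \left(- \frac{5}{4} + \left(2 - 2\right)\right)^{2} = \left(- \frac{5}{4} + 0\right)^{2} = \left(- \frac{5}{4}\right)^{2} = \frac{25}{16}$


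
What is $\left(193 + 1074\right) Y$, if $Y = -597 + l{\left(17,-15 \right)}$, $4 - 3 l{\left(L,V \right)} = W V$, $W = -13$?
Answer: $- \frac{2511194}{3} \approx -8.3707 \cdot 10^{5}$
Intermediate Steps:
$l{\left(L,V \right)} = \frac{4}{3} + \frac{13 V}{3}$ ($l{\left(L,V \right)} = \frac{4}{3} - \frac{\left(-13\right) V}{3} = \frac{4}{3} + \frac{13 V}{3}$)
$Y = - \frac{1982}{3}$ ($Y = -597 + \left(\frac{4}{3} + \frac{13}{3} \left(-15\right)\right) = -597 + \left(\frac{4}{3} - 65\right) = -597 - \frac{191}{3} = - \frac{1982}{3} \approx -660.67$)
$\left(193 + 1074\right) Y = \left(193 + 1074\right) \left(- \frac{1982}{3}\right) = 1267 \left(- \frac{1982}{3}\right) = - \frac{2511194}{3}$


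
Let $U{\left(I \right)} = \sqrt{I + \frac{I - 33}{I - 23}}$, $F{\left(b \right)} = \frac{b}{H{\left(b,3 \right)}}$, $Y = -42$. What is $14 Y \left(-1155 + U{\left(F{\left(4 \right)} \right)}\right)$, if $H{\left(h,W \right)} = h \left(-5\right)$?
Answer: $679140 - \frac{294 \sqrt{103530}}{145} \approx 6.7849 \cdot 10^{5}$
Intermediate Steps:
$H{\left(h,W \right)} = - 5 h$
$F{\left(b \right)} = - \frac{1}{5}$ ($F{\left(b \right)} = \frac{b}{\left(-5\right) b} = b \left(- \frac{1}{5 b}\right) = - \frac{1}{5}$)
$U{\left(I \right)} = \sqrt{I + \frac{-33 + I}{-23 + I}}$
$14 Y \left(-1155 + U{\left(F{\left(4 \right)} \right)}\right) = 14 \left(-42\right) \left(-1155 + \sqrt{\frac{-33 - \frac{1}{5} - \frac{-23 - \frac{1}{5}}{5}}{-23 - \frac{1}{5}}}\right) = - 588 \left(-1155 + \sqrt{\frac{-33 - \frac{1}{5} - - \frac{116}{25}}{- \frac{116}{5}}}\right) = - 588 \left(-1155 + \sqrt{- \frac{5 \left(-33 - \frac{1}{5} + \frac{116}{25}\right)}{116}}\right) = - 588 \left(-1155 + \sqrt{\left(- \frac{5}{116}\right) \left(- \frac{714}{25}\right)}\right) = - 588 \left(-1155 + \sqrt{\frac{357}{290}}\right) = - 588 \left(-1155 + \frac{\sqrt{103530}}{290}\right) = 679140 - \frac{294 \sqrt{103530}}{145}$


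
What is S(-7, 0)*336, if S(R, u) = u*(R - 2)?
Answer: 0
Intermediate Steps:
S(R, u) = u*(-2 + R)
S(-7, 0)*336 = (0*(-2 - 7))*336 = (0*(-9))*336 = 0*336 = 0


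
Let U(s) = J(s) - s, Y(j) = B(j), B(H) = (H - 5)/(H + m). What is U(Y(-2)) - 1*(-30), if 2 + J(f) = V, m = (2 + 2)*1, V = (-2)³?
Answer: 47/2 ≈ 23.500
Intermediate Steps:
V = -8
m = 4 (m = 4*1 = 4)
B(H) = (-5 + H)/(4 + H) (B(H) = (H - 5)/(H + 4) = (-5 + H)/(4 + H))
J(f) = -10 (J(f) = -2 - 8 = -10)
Y(j) = (-5 + j)/(4 + j)
U(s) = -10 - s
U(Y(-2)) - 1*(-30) = (-10 - (-5 - 2)/(4 - 2)) - 1*(-30) = (-10 - (-7)/2) + 30 = (-10 - 1*(-7/2)) + 30 = (-10 + 7/2) + 30 = -13/2 + 30 = 47/2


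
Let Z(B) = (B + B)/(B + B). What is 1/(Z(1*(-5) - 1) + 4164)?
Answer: 1/4165 ≈ 0.00024010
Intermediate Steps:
Z(B) = 1 (Z(B) = (2*B)/((2*B)) = (2*B)*(1/(2*B)) = 1)
1/(Z(1*(-5) - 1) + 4164) = 1/(1 + 4164) = 1/4165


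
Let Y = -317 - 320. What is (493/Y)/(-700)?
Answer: 493/445900 ≈ 0.0011056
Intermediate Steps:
Y = -637
(493/Y)/(-700) = (493/(-637))/(-700) = (493*(-1/637))*(-1/700) = -493/637*(-1/700) = 493/445900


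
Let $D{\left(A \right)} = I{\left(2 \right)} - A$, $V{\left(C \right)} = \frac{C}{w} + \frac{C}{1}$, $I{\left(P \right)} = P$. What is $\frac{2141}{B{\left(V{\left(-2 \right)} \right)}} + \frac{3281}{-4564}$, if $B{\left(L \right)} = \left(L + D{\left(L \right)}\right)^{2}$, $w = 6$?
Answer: $\frac{609900}{1141} \approx 534.53$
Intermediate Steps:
$V{\left(C \right)} = \frac{7 C}{6}$ ($V{\left(C \right)} = \frac{C}{6} + \frac{C}{1} = C \frac{1}{6} + C 1 = \frac{C}{6} + C = \frac{7 C}{6}$)
$D{\left(A \right)} = 2 - A$
$B{\left(L \right)} = 4$ ($B{\left(L \right)} = \left(L - \left(-2 + L\right)\right)^{2} = 2^{2} = 4$)
$\frac{2141}{B{\left(V{\left(-2 \right)} \right)}} + \frac{3281}{-4564} = \frac{2141}{4} + \frac{3281}{-4564} = 2141 \cdot \frac{1}{4} + 3281 \left(- \frac{1}{4564}\right) = \frac{2141}{4} - \frac{3281}{4564} = \frac{609900}{1141}$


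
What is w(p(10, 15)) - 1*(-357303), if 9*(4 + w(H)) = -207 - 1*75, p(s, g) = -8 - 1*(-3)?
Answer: 1071803/3 ≈ 3.5727e+5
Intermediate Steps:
p(s, g) = -5 (p(s, g) = -8 + 3 = -5)
w(H) = -106/3 (w(H) = -4 + (-207 - 1*75)/9 = -4 + (-207 - 75)/9 = -4 + (1/9)*(-282) = -4 - 94/3 = -106/3)
w(p(10, 15)) - 1*(-357303) = -106/3 - 1*(-357303) = -106/3 + 357303 = 1071803/3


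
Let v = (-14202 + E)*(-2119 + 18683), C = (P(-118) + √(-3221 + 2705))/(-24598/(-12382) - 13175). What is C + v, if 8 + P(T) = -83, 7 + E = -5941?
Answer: -27219880242176219/81554126 - 6191*I*√129/40777063 ≈ -3.3376e+8 - 0.0017244*I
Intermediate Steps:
E = -5948 (E = -7 - 5941 = -5948)
P(T) = -91 (P(T) = -8 - 83 = -91)
C = 563381/81554126 - 6191*I*√129/40777063 (C = (-91 + √(-3221 + 2705))/(-24598/(-12382) - 13175) = (-91 + √(-516))/(-24598*(-1/12382) - 13175) = (-91 + 2*I*√129)/(12299/6191 - 13175) = (-91 + 2*I*√129)/(-81554126/6191) = (-91 + 2*I*√129)*(-6191/81554126) = 563381/81554126 - 6191*I*√129/40777063 ≈ 0.0069081 - 0.0017244*I)
v = -333764600 (v = (-14202 - 5948)*(-2119 + 18683) = -20150*16564 = -333764600)
C + v = (563381/81554126 - 6191*I*√129/40777063) - 333764600 = -27219880242176219/81554126 - 6191*I*√129/40777063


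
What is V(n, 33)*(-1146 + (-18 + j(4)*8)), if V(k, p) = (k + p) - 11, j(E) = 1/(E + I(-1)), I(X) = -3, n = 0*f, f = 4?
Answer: -25432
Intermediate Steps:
n = 0 (n = 0*4 = 0)
j(E) = 1/(-3 + E) (j(E) = 1/(E - 3) = 1/(-3 + E))
V(k, p) = -11 + k + p
V(n, 33)*(-1146 + (-18 + j(4)*8)) = (-11 + 0 + 33)*(-1146 + (-18 + 8/(-3 + 4))) = 22*(-1146 + (-18 + 8/1)) = 22*(-1146 + (-18 + 1*8)) = 22*(-1146 + (-18 + 8)) = 22*(-1146 - 10) = 22*(-1156) = -25432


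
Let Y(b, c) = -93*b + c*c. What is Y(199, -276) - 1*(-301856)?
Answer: 359525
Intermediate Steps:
Y(b, c) = c² - 93*b (Y(b, c) = -93*b + c² = c² - 93*b)
Y(199, -276) - 1*(-301856) = ((-276)² - 93*199) - 1*(-301856) = (76176 - 18507) + 301856 = 57669 + 301856 = 359525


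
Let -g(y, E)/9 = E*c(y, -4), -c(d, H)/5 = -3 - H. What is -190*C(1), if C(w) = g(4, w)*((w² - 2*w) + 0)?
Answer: 8550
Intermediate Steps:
c(d, H) = 15 + 5*H (c(d, H) = -5*(-3 - H) = 15 + 5*H)
g(y, E) = 45*E (g(y, E) = -9*E*(15 + 5*(-4)) = -9*E*(15 - 20) = -9*E*(-5) = -(-45)*E = 45*E)
C(w) = 45*w*(w² - 2*w) (C(w) = (45*w)*((w² - 2*w) + 0) = (45*w)*(w² - 2*w) = 45*w*(w² - 2*w))
-190*C(1) = -8550*1²*(-2 + 1) = -8550*(-1) = -190*(-45) = 8550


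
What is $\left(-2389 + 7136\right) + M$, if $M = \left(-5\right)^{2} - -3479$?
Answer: $8251$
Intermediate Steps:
$M = 3504$ ($M = 25 + 3479 = 3504$)
$\left(-2389 + 7136\right) + M = \left(-2389 + 7136\right) + 3504 = 4747 + 3504 = 8251$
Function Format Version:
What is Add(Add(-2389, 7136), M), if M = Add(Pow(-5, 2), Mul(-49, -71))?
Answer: 8251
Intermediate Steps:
M = 3504 (M = Add(25, 3479) = 3504)
Add(Add(-2389, 7136), M) = Add(Add(-2389, 7136), 3504) = Add(4747, 3504) = 8251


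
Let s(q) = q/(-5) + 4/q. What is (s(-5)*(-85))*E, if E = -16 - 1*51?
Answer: 1139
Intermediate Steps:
s(q) = 4/q - q/5 (s(q) = q*(-⅕) + 4/q = -q/5 + 4/q = 4/q - q/5)
E = -67 (E = -16 - 51 = -67)
(s(-5)*(-85))*E = ((4/(-5) - ⅕*(-5))*(-85))*(-67) = ((4*(-⅕) + 1)*(-85))*(-67) = ((-⅘ + 1)*(-85))*(-67) = ((⅕)*(-85))*(-67) = -17*(-67) = 1139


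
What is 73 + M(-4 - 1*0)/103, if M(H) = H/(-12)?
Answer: 22558/309 ≈ 73.003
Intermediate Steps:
M(H) = -H/12 (M(H) = H*(-1/12) = -H/12)
73 + M(-4 - 1*0)/103 = 73 - (-4 - 1*0)/12/103 = 73 - (-4 + 0)/12*(1/103) = 73 - 1/12*(-4)*(1/103) = 73 + (1/3)*(1/103) = 73 + 1/309 = 22558/309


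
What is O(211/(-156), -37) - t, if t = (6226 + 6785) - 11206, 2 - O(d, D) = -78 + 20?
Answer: -1745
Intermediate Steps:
O(d, D) = 60 (O(d, D) = 2 - (-78 + 20) = 2 - 1*(-58) = 2 + 58 = 60)
t = 1805 (t = 13011 - 11206 = 1805)
O(211/(-156), -37) - t = 60 - 1*1805 = 60 - 1805 = -1745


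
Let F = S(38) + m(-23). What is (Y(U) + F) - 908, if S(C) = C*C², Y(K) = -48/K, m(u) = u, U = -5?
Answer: 269753/5 ≈ 53951.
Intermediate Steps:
S(C) = C³
F = 54849 (F = 38³ - 23 = 54872 - 23 = 54849)
(Y(U) + F) - 908 = (-48/(-5) + 54849) - 908 = (-48*(-⅕) + 54849) - 908 = (48/5 + 54849) - 908 = 274293/5 - 908 = 269753/5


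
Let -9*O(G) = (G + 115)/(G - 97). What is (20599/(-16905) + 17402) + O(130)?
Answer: 29120480314/1673595 ≈ 17400.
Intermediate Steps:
O(G) = -(115 + G)/(9*(-97 + G)) (O(G) = -(G + 115)/(9*(G - 97)) = -(115 + G)/(9*(-97 + G)))
(20599/(-16905) + 17402) + O(130) = (20599/(-16905) + 17402) + (-115 - 1*130)/(9*(-97 + 130)) = (20599*(-1/16905) + 17402) + (1/9)*(-115 - 130)/33 = (-20599/16905 + 17402) + (1/9)*(1/33)*(-245) = 294160211/16905 - 245/297 = 29120480314/1673595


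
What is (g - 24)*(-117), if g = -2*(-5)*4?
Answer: -1872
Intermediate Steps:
g = 40 (g = 10*4 = 40)
(g - 24)*(-117) = (40 - 24)*(-117) = 16*(-117) = -1872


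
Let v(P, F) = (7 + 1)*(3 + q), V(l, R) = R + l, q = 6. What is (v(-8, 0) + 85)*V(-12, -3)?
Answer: -2355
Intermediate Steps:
v(P, F) = 72 (v(P, F) = (7 + 1)*(3 + 6) = 8*9 = 72)
(v(-8, 0) + 85)*V(-12, -3) = (72 + 85)*(-3 - 12) = 157*(-15) = -2355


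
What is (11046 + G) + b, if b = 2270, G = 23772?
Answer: 37088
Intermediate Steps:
(11046 + G) + b = (11046 + 23772) + 2270 = 34818 + 2270 = 37088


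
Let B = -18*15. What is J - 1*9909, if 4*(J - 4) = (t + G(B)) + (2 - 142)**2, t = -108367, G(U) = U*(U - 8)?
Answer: -53327/4 ≈ -13332.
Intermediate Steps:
B = -270
G(U) = U*(-8 + U)
J = -13691/4 (J = 4 + ((-108367 - 270*(-8 - 270)) + (2 - 142)**2)/4 = 4 + ((-108367 - 270*(-278)) + (-140)**2)/4 = 4 + ((-108367 + 75060) + 19600)/4 = 4 + (-33307 + 19600)/4 = 4 + (1/4)*(-13707) = 4 - 13707/4 = -13691/4 ≈ -3422.8)
J - 1*9909 = -13691/4 - 1*9909 = -13691/4 - 9909 = -53327/4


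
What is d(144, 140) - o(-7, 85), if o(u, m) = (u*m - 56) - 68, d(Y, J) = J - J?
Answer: 719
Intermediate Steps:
d(Y, J) = 0
o(u, m) = -124 + m*u (o(u, m) = (m*u - 56) - 68 = (-56 + m*u) - 68 = -124 + m*u)
d(144, 140) - o(-7, 85) = 0 - (-124 + 85*(-7)) = 0 - (-124 - 595) = 0 - 1*(-719) = 0 + 719 = 719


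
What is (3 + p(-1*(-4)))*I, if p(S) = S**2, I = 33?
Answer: 627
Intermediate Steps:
(3 + p(-1*(-4)))*I = (3 + (-1*(-4))**2)*33 = (3 + 4**2)*33 = (3 + 16)*33 = 19*33 = 627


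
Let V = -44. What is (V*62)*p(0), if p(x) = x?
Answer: 0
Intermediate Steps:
(V*62)*p(0) = -44*62*0 = -2728*0 = 0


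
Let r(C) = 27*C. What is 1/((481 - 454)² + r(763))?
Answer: 1/21330 ≈ 4.6882e-5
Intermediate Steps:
1/((481 - 454)² + r(763)) = 1/((481 - 454)² + 27*763) = 1/(27² + 20601) = 1/(729 + 20601) = 1/21330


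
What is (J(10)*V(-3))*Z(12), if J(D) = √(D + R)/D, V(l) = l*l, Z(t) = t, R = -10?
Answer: 0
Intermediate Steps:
V(l) = l²
J(D) = √(-10 + D)/D (J(D) = √(D - 10)/D = √(-10 + D)/D)
(J(10)*V(-3))*Z(12) = ((√(-10 + 10)/10)*(-3)²)*12 = ((√0/10)*9)*12 = (((⅒)*0)*9)*12 = (0*9)*12 = 0*12 = 0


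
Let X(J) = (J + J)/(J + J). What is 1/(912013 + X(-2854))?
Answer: 1/912014 ≈ 1.0965e-6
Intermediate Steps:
X(J) = 1 (X(J) = (2*J)/((2*J)) = (2*J)*(1/(2*J)) = 1)
1/(912013 + X(-2854)) = 1/(912013 + 1) = 1/912014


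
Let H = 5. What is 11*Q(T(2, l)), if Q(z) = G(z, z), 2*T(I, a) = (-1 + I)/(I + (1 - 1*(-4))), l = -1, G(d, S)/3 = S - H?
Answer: -2277/14 ≈ -162.64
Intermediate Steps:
G(d, S) = -15 + 3*S (G(d, S) = 3*(S - 1*5) = 3*(S - 5) = 3*(-5 + S) = -15 + 3*S)
T(I, a) = (-1 + I)/(2*(5 + I)) (T(I, a) = ((-1 + I)/(I + (1 - 1*(-4))))/2 = ((-1 + I)/(I + (1 + 4)))/2 = ((-1 + I)/(I + 5))/2 = ((-1 + I)/(5 + I))/2 = (-1 + I)/(2*(5 + I)))
Q(z) = -15 + 3*z
11*Q(T(2, l)) = 11*(-15 + 3*((-1 + 2)/(2*(5 + 2)))) = 11*(-15 + 3*((½)*1/7)) = 11*(-15 + 3*((½)*(⅐)*1)) = 11*(-15 + 3*(1/14)) = 11*(-15 + 3/14) = 11*(-207/14) = -2277/14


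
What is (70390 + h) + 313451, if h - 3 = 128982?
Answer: 512826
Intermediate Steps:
h = 128985 (h = 3 + 128982 = 128985)
(70390 + h) + 313451 = (70390 + 128985) + 313451 = 199375 + 313451 = 512826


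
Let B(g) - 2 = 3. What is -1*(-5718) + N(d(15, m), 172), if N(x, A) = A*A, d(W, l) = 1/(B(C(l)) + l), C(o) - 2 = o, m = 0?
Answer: 35302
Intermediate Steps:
C(o) = 2 + o
B(g) = 5 (B(g) = 2 + 3 = 5)
d(W, l) = 1/(5 + l)
N(x, A) = A²
-1*(-5718) + N(d(15, m), 172) = -1*(-5718) + 172² = 5718 + 29584 = 35302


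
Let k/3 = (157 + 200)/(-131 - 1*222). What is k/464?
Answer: -1071/163792 ≈ -0.0065388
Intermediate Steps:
k = -1071/353 (k = 3*((157 + 200)/(-131 - 1*222)) = 3*(357/(-131 - 222)) = 3*(357/(-353)) = 3*(357*(-1/353)) = 3*(-357/353) = -1071/353 ≈ -3.0340)
k/464 = -1071/353/464 = -1071/353*1/464 = -1071/163792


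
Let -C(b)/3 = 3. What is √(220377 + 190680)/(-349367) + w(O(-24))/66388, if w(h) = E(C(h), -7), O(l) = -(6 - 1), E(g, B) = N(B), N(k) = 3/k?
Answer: -3/464716 - 3*√45673/349367 ≈ -0.0018416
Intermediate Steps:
C(b) = -9 (C(b) = -3*3 = -9)
E(g, B) = 3/B
O(l) = -5 (O(l) = -1*5 = -5)
w(h) = -3/7 (w(h) = 3/(-7) = 3*(-⅐) = -3/7)
√(220377 + 190680)/(-349367) + w(O(-24))/66388 = √(220377 + 190680)/(-349367) - 3/7/66388 = √411057*(-1/349367) - 3/7*1/66388 = (3*√45673)*(-1/349367) - 3/464716 = -3*√45673/349367 - 3/464716 = -3/464716 - 3*√45673/349367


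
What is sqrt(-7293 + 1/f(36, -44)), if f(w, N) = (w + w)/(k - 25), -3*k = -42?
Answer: I*sqrt(1050214)/12 ≈ 85.4*I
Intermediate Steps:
k = 14 (k = -1/3*(-42) = 14)
f(w, N) = -2*w/11 (f(w, N) = (w + w)/(14 - 25) = (2*w)/(-11) = (2*w)*(-1/11) = -2*w/11)
sqrt(-7293 + 1/f(36, -44)) = sqrt(-7293 + 1/(-2/11*36)) = sqrt(-7293 + 1/(-72/11)) = sqrt(-7293 - 11/72) = sqrt(-525107/72) = I*sqrt(1050214)/12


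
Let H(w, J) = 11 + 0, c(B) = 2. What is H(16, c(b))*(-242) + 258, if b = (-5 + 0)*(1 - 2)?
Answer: -2404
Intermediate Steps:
b = 5 (b = -5*(-1) = 5)
H(w, J) = 11
H(16, c(b))*(-242) + 258 = 11*(-242) + 258 = -2662 + 258 = -2404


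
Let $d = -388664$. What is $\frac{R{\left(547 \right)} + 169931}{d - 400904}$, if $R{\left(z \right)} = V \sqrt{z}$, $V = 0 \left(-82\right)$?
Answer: $- \frac{169931}{789568} \approx -0.21522$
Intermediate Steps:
$V = 0$
$R{\left(z \right)} = 0$ ($R{\left(z \right)} = 0 \sqrt{z} = 0$)
$\frac{R{\left(547 \right)} + 169931}{d - 400904} = \frac{0 + 169931}{-388664 - 400904} = \frac{169931}{-789568} = 169931 \left(- \frac{1}{789568}\right) = - \frac{169931}{789568}$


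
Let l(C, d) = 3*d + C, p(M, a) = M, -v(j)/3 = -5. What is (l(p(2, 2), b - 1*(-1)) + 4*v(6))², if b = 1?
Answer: 4624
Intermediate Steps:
v(j) = 15 (v(j) = -3*(-5) = 15)
l(C, d) = C + 3*d
(l(p(2, 2), b - 1*(-1)) + 4*v(6))² = ((2 + 3*(1 - 1*(-1))) + 4*15)² = ((2 + 3*(1 + 1)) + 60)² = ((2 + 3*2) + 60)² = ((2 + 6) + 60)² = (8 + 60)² = 68² = 4624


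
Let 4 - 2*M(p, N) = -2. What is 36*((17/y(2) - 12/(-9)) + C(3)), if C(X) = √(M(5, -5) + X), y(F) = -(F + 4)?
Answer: -54 + 36*√6 ≈ 34.182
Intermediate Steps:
M(p, N) = 3 (M(p, N) = 2 - ½*(-2) = 2 + 1 = 3)
y(F) = -4 - F (y(F) = -(4 + F) = -4 - F)
C(X) = √(3 + X)
36*((17/y(2) - 12/(-9)) + C(3)) = 36*((17/(-4 - 1*2) - 12/(-9)) + √(3 + 3)) = 36*((17/(-4 - 2) - 12*(-⅑)) + √6) = 36*((17/(-6) + 4/3) + √6) = 36*((17*(-⅙) + 4/3) + √6) = 36*((-17/6 + 4/3) + √6) = 36*(-3/2 + √6) = -54 + 36*√6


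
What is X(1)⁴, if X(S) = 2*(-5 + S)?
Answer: 4096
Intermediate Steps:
X(S) = -10 + 2*S
X(1)⁴ = (-10 + 2*1)⁴ = (-10 + 2)⁴ = (-8)⁴ = 4096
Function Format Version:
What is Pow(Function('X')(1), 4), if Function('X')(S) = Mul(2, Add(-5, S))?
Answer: 4096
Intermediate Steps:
Function('X')(S) = Add(-10, Mul(2, S))
Pow(Function('X')(1), 4) = Pow(Add(-10, Mul(2, 1)), 4) = Pow(Add(-10, 2), 4) = Pow(-8, 4) = 4096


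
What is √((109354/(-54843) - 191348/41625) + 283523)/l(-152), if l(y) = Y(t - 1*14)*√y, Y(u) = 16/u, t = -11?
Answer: I*√27726028702670404899910/2467496256 ≈ 67.482*I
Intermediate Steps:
l(y) = -16*√y/25 (l(y) = (16/(-11 - 1*14))*√y = (16/(-11 - 14))*√y = (16/(-25))*√y = (16*(-1/25))*√y = -16*√y/25)
√((109354/(-54843) - 191348/41625) + 283523)/l(-152) = √((109354/(-54843) - 191348/41625) + 283523)/((-32*I*√38/25)) = √((109354*(-1/54843) - 191348*1/41625) + 283523)/((-32*I*√38/25)) = √((-109354/54843 - 191348/41625) + 283523)/((-32*I*√38/25)) = √(-5015319538/760946625 + 283523)*(25*I*√38/1216) = √(215740854640337/760946625)*(25*I*√38/1216) = (√729632334280800128945/50729775)*(25*I*√38/1216) = I*√27726028702670404899910/2467496256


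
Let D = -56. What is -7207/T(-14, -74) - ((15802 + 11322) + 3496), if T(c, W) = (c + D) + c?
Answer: -2564873/84 ≈ -30534.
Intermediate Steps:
T(c, W) = -56 + 2*c (T(c, W) = (c - 56) + c = (-56 + c) + c = -56 + 2*c)
-7207/T(-14, -74) - ((15802 + 11322) + 3496) = -7207/(-56 + 2*(-14)) - ((15802 + 11322) + 3496) = -7207/(-56 - 28) - (27124 + 3496) = -7207/(-84) - 1*30620 = -7207*(-1/84) - 30620 = 7207/84 - 30620 = -2564873/84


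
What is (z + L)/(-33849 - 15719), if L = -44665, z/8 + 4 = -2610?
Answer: 65577/49568 ≈ 1.3230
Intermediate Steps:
z = -20912 (z = -32 + 8*(-2610) = -32 - 20880 = -20912)
(z + L)/(-33849 - 15719) = (-20912 - 44665)/(-33849 - 15719) = -65577/(-49568) = -65577*(-1/49568) = 65577/49568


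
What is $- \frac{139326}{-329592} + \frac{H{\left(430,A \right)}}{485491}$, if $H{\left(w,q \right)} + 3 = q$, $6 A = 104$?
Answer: $\frac{1091068439}{2580870156} \approx 0.42275$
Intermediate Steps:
$A = \frac{52}{3}$ ($A = \frac{1}{6} \cdot 104 = \frac{52}{3} \approx 17.333$)
$H{\left(w,q \right)} = -3 + q$
$- \frac{139326}{-329592} + \frac{H{\left(430,A \right)}}{485491} = - \frac{139326}{-329592} + \frac{-3 + \frac{52}{3}}{485491} = \left(-139326\right) \left(- \frac{1}{329592}\right) + \frac{43}{3} \cdot \frac{1}{485491} = \frac{23221}{54932} + \frac{43}{1456473} = \frac{1091068439}{2580870156}$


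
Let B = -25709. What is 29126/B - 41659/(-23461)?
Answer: 387686145/603158849 ≈ 0.64276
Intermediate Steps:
29126/B - 41659/(-23461) = 29126/(-25709) - 41659/(-23461) = 29126*(-1/25709) - 41659*(-1/23461) = -29126/25709 + 41659/23461 = 387686145/603158849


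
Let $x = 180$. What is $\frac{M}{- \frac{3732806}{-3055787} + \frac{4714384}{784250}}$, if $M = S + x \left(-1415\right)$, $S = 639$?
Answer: $- \frac{14496605453922375}{412704915374} \approx -35126.0$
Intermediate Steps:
$M = -254061$ ($M = 639 + 180 \left(-1415\right) = 639 - 254700 = -254061$)
$\frac{M}{- \frac{3732806}{-3055787} + \frac{4714384}{784250}} = - \frac{254061}{- \frac{3732806}{-3055787} + \frac{4714384}{784250}} = - \frac{254061}{\left(-3732806\right) \left(- \frac{1}{3055787}\right) + 4714384 \cdot \frac{1}{784250}} = - \frac{254061}{\frac{533258}{436541} + \frac{2357192}{392125}} = - \frac{254061}{\frac{1238114746122}{171178639625}} = \left(-254061\right) \frac{171178639625}{1238114746122} = - \frac{14496605453922375}{412704915374}$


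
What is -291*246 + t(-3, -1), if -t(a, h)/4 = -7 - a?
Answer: -71570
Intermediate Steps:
t(a, h) = 28 + 4*a (t(a, h) = -4*(-7 - a) = 28 + 4*a)
-291*246 + t(-3, -1) = -291*246 + (28 + 4*(-3)) = -71586 + (28 - 12) = -71586 + 16 = -71570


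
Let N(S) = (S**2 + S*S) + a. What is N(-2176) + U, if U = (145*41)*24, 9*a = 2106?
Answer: 9612866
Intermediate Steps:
a = 234 (a = (1/9)*2106 = 234)
N(S) = 234 + 2*S**2 (N(S) = (S**2 + S*S) + 234 = (S**2 + S**2) + 234 = 2*S**2 + 234 = 234 + 2*S**2)
U = 142680 (U = 5945*24 = 142680)
N(-2176) + U = (234 + 2*(-2176)**2) + 142680 = (234 + 2*4734976) + 142680 = (234 + 9469952) + 142680 = 9470186 + 142680 = 9612866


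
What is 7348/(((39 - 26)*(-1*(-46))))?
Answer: 3674/299 ≈ 12.288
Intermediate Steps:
7348/(((39 - 26)*(-1*(-46)))) = 7348/((13*46)) = 7348/598 = 7348*(1/598) = 3674/299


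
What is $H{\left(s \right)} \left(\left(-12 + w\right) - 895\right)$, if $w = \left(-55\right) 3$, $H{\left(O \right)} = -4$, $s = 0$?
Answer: $4288$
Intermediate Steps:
$w = -165$
$H{\left(s \right)} \left(\left(-12 + w\right) - 895\right) = - 4 \left(\left(-12 - 165\right) - 895\right) = - 4 \left(-177 - 895\right) = \left(-4\right) \left(-1072\right) = 4288$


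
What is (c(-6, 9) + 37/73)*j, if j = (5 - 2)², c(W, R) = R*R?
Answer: 53550/73 ≈ 733.56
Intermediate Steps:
c(W, R) = R²
j = 9 (j = 3² = 9)
(c(-6, 9) + 37/73)*j = (9² + 37/73)*9 = (81 + 37*(1/73))*9 = (81 + 37/73)*9 = (5950/73)*9 = 53550/73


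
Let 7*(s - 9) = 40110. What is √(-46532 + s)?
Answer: 19*I*√113 ≈ 201.97*I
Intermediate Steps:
s = 5739 (s = 9 + (⅐)*40110 = 9 + 5730 = 5739)
√(-46532 + s) = √(-46532 + 5739) = √(-40793) = 19*I*√113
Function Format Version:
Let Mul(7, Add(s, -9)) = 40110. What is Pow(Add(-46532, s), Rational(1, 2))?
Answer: Mul(19, I, Pow(113, Rational(1, 2))) ≈ Mul(201.97, I)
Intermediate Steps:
s = 5739 (s = Add(9, Mul(Rational(1, 7), 40110)) = Add(9, 5730) = 5739)
Pow(Add(-46532, s), Rational(1, 2)) = Pow(Add(-46532, 5739), Rational(1, 2)) = Pow(-40793, Rational(1, 2)) = Mul(19, I, Pow(113, Rational(1, 2)))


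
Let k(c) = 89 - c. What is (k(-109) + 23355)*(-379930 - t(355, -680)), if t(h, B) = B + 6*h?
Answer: -8982643140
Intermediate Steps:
(k(-109) + 23355)*(-379930 - t(355, -680)) = ((89 - 1*(-109)) + 23355)*(-379930 - (-680 + 6*355)) = ((89 + 109) + 23355)*(-379930 - (-680 + 2130)) = (198 + 23355)*(-379930 - 1*1450) = 23553*(-379930 - 1450) = 23553*(-381380) = -8982643140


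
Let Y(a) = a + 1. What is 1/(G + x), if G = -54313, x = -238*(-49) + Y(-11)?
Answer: -1/42661 ≈ -2.3441e-5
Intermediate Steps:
Y(a) = 1 + a
x = 11652 (x = -238*(-49) + (1 - 11) = 11662 - 10 = 11652)
1/(G + x) = 1/(-54313 + 11652) = 1/(-42661) = -1/42661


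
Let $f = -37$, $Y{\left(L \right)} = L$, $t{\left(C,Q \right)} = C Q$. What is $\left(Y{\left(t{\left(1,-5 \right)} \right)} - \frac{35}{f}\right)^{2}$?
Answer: $\frac{22500}{1369} \approx 16.435$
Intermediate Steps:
$\left(Y{\left(t{\left(1,-5 \right)} \right)} - \frac{35}{f}\right)^{2} = \left(1 \left(-5\right) - \frac{35}{-37}\right)^{2} = \left(-5 - - \frac{35}{37}\right)^{2} = \left(-5 + \frac{35}{37}\right)^{2} = \left(- \frac{150}{37}\right)^{2} = \frac{22500}{1369}$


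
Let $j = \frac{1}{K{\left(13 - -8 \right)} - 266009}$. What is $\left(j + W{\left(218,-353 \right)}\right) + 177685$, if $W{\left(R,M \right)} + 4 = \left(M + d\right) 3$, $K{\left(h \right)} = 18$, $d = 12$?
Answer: $\frac{46989438077}{265991} \approx 1.7666 \cdot 10^{5}$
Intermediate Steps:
$W{\left(R,M \right)} = 32 + 3 M$ ($W{\left(R,M \right)} = -4 + \left(M + 12\right) 3 = -4 + \left(12 + M\right) 3 = -4 + \left(36 + 3 M\right) = 32 + 3 M$)
$j = - \frac{1}{265991}$ ($j = \frac{1}{18 - 266009} = \frac{1}{-265991} = - \frac{1}{265991} \approx -3.7595 \cdot 10^{-6}$)
$\left(j + W{\left(218,-353 \right)}\right) + 177685 = \left(- \frac{1}{265991} + \left(32 + 3 \left(-353\right)\right)\right) + 177685 = \left(- \frac{1}{265991} + \left(32 - 1059\right)\right) + 177685 = \left(- \frac{1}{265991} - 1027\right) + 177685 = - \frac{273172758}{265991} + 177685 = \frac{46989438077}{265991}$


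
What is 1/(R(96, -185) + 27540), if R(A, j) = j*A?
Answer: 1/9780 ≈ 0.00010225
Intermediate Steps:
R(A, j) = A*j
1/(R(96, -185) + 27540) = 1/(96*(-185) + 27540) = 1/(-17760 + 27540) = 1/9780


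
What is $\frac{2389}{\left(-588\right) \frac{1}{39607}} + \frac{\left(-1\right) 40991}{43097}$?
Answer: $- \frac{4077910640639}{25341036} \approx -1.6092 \cdot 10^{5}$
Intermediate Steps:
$\frac{2389}{\left(-588\right) \frac{1}{39607}} + \frac{\left(-1\right) 40991}{43097} = \frac{2389}{\left(-588\right) \frac{1}{39607}} - \frac{40991}{43097} = \frac{2389}{- \frac{588}{39607}} - \frac{40991}{43097} = 2389 \left(- \frac{39607}{588}\right) - \frac{40991}{43097} = - \frac{94621123}{588} - \frac{40991}{43097} = - \frac{4077910640639}{25341036}$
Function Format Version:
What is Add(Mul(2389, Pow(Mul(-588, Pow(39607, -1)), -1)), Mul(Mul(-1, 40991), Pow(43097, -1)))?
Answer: Rational(-4077910640639, 25341036) ≈ -1.6092e+5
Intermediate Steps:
Add(Mul(2389, Pow(Mul(-588, Pow(39607, -1)), -1)), Mul(Mul(-1, 40991), Pow(43097, -1))) = Add(Mul(2389, Pow(Mul(-588, Rational(1, 39607)), -1)), Mul(-40991, Rational(1, 43097))) = Add(Mul(2389, Pow(Rational(-588, 39607), -1)), Rational(-40991, 43097)) = Add(Mul(2389, Rational(-39607, 588)), Rational(-40991, 43097)) = Add(Rational(-94621123, 588), Rational(-40991, 43097)) = Rational(-4077910640639, 25341036)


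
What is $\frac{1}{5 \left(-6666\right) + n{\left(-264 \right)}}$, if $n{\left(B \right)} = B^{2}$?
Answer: $\frac{1}{36366} \approx 2.7498 \cdot 10^{-5}$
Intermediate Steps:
$\frac{1}{5 \left(-6666\right) + n{\left(-264 \right)}} = \frac{1}{5 \left(-6666\right) + \left(-264\right)^{2}} = \frac{1}{-33330 + 69696} = \frac{1}{36366}$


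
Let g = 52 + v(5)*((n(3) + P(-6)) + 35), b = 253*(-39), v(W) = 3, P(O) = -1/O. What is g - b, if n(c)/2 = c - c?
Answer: 20049/2 ≈ 10025.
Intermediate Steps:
n(c) = 0 (n(c) = 2*(c - c) = 2*0 = 0)
b = -9867
g = 315/2 (g = 52 + 3*((0 - 1/(-6)) + 35) = 52 + 3*((0 - 1*(-⅙)) + 35) = 52 + 3*((0 + ⅙) + 35) = 52 + 3*(⅙ + 35) = 52 + 3*(211/6) = 52 + 211/2 = 315/2 ≈ 157.50)
g - b = 315/2 - 1*(-9867) = 315/2 + 9867 = 20049/2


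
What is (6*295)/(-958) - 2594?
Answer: -1243411/479 ≈ -2595.8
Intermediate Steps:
(6*295)/(-958) - 2594 = 1770*(-1/958) - 2594 = -885/479 - 2594 = -1243411/479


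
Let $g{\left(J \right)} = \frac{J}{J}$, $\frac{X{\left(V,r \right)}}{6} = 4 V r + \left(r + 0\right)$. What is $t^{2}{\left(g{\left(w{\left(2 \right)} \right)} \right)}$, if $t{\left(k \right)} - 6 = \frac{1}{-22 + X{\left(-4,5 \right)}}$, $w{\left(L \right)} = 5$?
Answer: $\frac{8014561}{222784} \approx 35.975$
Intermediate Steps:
$X{\left(V,r \right)} = 6 r + 24 V r$ ($X{\left(V,r \right)} = 6 \left(4 V r + \left(r + 0\right)\right) = 6 \left(4 V r + r\right) = 6 \left(r + 4 V r\right) = 6 r + 24 V r$)
$g{\left(J \right)} = 1$
$t{\left(k \right)} = \frac{2831}{472}$ ($t{\left(k \right)} = 6 + \frac{1}{-22 + 6 \cdot 5 \left(1 + 4 \left(-4\right)\right)} = 6 + \frac{1}{-22 + 6 \cdot 5 \left(1 - 16\right)} = 6 + \frac{1}{-22 + 6 \cdot 5 \left(-15\right)} = 6 + \frac{1}{-22 - 450} = 6 + \frac{1}{-472} = 6 - \frac{1}{472} = \frac{2831}{472}$)
$t^{2}{\left(g{\left(w{\left(2 \right)} \right)} \right)} = \left(\frac{2831}{472}\right)^{2} = \frac{8014561}{222784}$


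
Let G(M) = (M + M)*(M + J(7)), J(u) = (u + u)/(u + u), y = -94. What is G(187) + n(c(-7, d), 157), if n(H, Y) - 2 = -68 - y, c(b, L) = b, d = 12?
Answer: 70340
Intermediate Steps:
J(u) = 1 (J(u) = (2*u)/((2*u)) = (2*u)*(1/(2*u)) = 1)
G(M) = 2*M*(1 + M) (G(M) = (M + M)*(M + 1) = (2*M)*(1 + M) = 2*M*(1 + M))
n(H, Y) = 28 (n(H, Y) = 2 + (-68 - 1*(-94)) = 2 + (-68 + 94) = 2 + 26 = 28)
G(187) + n(c(-7, d), 157) = 2*187*(1 + 187) + 28 = 2*187*188 + 28 = 70312 + 28 = 70340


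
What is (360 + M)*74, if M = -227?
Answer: 9842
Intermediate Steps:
(360 + M)*74 = (360 - 227)*74 = 133*74 = 9842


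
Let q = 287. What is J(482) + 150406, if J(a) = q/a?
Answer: 72495979/482 ≈ 1.5041e+5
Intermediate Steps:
J(a) = 287/a
J(482) + 150406 = 287/482 + 150406 = 72495979/482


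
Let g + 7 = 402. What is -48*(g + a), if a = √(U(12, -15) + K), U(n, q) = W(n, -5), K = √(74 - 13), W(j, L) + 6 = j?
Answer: -18960 - 48*√(6 + √61) ≈ -19138.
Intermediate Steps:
W(j, L) = -6 + j
g = 395 (g = -7 + 402 = 395)
K = √61 ≈ 7.8102
U(n, q) = -6 + n
a = √(6 + √61) (a = √((-6 + 12) + √61) = √(6 + √61) ≈ 3.7162)
-48*(g + a) = -48*(395 + √(6 + √61)) = -18960 - 48*√(6 + √61)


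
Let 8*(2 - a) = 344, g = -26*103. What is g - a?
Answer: -2637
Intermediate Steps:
g = -2678 (g = -1*2678 = -2678)
a = -41 (a = 2 - 1/8*344 = 2 - 43 = -41)
g - a = -2678 - 1*(-41) = -2678 + 41 = -2637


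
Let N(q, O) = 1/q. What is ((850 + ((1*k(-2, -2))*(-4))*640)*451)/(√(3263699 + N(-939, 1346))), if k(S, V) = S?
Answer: 269247*√179854496565/76615334 ≈ 1490.4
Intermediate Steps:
((850 + ((1*k(-2, -2))*(-4))*640)*451)/(√(3263699 + N(-939, 1346))) = ((850 + ((1*(-2))*(-4))*640)*451)/(√(3263699 + 1/(-939))) = ((850 - 2*(-4)*640)*451)/(√(3263699 - 1/939)) = ((850 + 8*640)*451)/(√(3064613360/939)) = ((850 + 5120)*451)/((4*√179854496565/939)) = (5970*451)*(√179854496565/766153340) = 2692470*(√179854496565/766153340) = 269247*√179854496565/76615334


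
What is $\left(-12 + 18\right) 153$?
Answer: $918$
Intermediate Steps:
$\left(-12 + 18\right) 153 = 6 \cdot 153 = 918$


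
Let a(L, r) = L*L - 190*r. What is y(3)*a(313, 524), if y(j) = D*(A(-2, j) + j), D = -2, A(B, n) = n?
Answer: 19092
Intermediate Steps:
a(L, r) = L² - 190*r
y(j) = -4*j (y(j) = -2*(j + j) = -4*j)
y(3)*a(313, 524) = (-4*3)*(313² - 190*524) = -12*(97969 - 99560) = -12*(-1591) = 19092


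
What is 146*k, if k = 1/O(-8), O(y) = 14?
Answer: 73/7 ≈ 10.429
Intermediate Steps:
k = 1/14 ≈ 0.071429
146*k = 146*(1/14) = 73/7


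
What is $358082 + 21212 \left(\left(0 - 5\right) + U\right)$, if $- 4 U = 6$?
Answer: $220204$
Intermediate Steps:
$U = - \frac{3}{2}$ ($U = \left(- \frac{1}{4}\right) 6 = - \frac{3}{2} \approx -1.5$)
$358082 + 21212 \left(\left(0 - 5\right) + U\right) = 358082 + 21212 \left(\left(0 - 5\right) - \frac{3}{2}\right) = 358082 + 21212 \left(-5 - \frac{3}{2}\right) = 358082 + 21212 \left(- \frac{13}{2}\right) = 358082 - 137878 = 220204$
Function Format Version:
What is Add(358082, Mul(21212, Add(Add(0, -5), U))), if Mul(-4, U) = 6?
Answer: 220204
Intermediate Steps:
U = Rational(-3, 2) (U = Mul(Rational(-1, 4), 6) = Rational(-3, 2) ≈ -1.5000)
Add(358082, Mul(21212, Add(Add(0, -5), U))) = Add(358082, Mul(21212, Add(Add(0, -5), Rational(-3, 2)))) = Add(358082, Mul(21212, Add(-5, Rational(-3, 2)))) = Add(358082, Mul(21212, Rational(-13, 2))) = Add(358082, -137878) = 220204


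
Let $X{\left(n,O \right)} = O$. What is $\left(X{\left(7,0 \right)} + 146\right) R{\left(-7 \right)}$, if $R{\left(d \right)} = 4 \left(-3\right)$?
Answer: $-1752$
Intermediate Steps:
$R{\left(d \right)} = -12$
$\left(X{\left(7,0 \right)} + 146\right) R{\left(-7 \right)} = \left(0 + 146\right) \left(-12\right) = 146 \left(-12\right) = -1752$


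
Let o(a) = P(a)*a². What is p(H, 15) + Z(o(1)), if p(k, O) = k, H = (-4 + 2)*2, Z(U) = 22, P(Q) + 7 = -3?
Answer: 18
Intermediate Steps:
P(Q) = -10 (P(Q) = -7 - 3 = -10)
o(a) = -10*a²
H = -4 (H = -2*2 = -4)
p(H, 15) + Z(o(1)) = -4 + 22 = 18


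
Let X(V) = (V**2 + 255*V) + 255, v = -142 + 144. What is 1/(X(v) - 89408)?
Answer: -1/88639 ≈ -1.1282e-5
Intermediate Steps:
v = 2
X(V) = 255 + V**2 + 255*V
1/(X(v) - 89408) = 1/((255 + 2**2 + 255*2) - 89408) = 1/((255 + 4 + 510) - 89408) = 1/(769 - 89408) = 1/(-88639) = -1/88639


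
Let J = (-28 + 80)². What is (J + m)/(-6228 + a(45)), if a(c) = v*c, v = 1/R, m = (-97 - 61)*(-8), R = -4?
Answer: -15872/24957 ≈ -0.63597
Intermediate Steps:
J = 2704 (J = 52² = 2704)
m = 1264 (m = -158*(-8) = 1264)
v = -¼ (v = 1/(-4) = -¼ ≈ -0.25000)
a(c) = -c/4
(J + m)/(-6228 + a(45)) = (2704 + 1264)/(-6228 - ¼*45) = 3968/(-6228 - 45/4) = 3968/(-24957/4) = 3968*(-4/24957) = -15872/24957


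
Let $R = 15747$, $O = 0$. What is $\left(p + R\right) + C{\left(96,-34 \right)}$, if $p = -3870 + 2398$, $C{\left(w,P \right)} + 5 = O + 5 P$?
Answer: $14100$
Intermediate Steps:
$C{\left(w,P \right)} = -5 + 5 P$ ($C{\left(w,P \right)} = -5 + \left(0 + 5 P\right) = -5 + 5 P$)
$p = -1472$
$\left(p + R\right) + C{\left(96,-34 \right)} = \left(-1472 + 15747\right) + \left(-5 + 5 \left(-34\right)\right) = 14275 - 175 = 14100$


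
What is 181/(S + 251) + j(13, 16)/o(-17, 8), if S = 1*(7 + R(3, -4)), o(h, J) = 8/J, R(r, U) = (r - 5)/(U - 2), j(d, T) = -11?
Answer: -7982/775 ≈ -10.299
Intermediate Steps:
R(r, U) = (-5 + r)/(-2 + U)
S = 22/3 (S = 1*(7 + (-5 + 3)/(-2 - 4)) = 1*(7 - 2/(-6)) = 1*(7 - 1/6*(-2)) = 1*(7 + 1/3) = 1*(22/3) = 22/3 ≈ 7.3333)
181/(S + 251) + j(13, 16)/o(-17, 8) = 181/(22/3 + 251) - 11/1 = 181/(775/3) - 11/1 = 181*(3/775) - 11/1 = 543/775 - 11*1 = 543/775 - 11 = -7982/775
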